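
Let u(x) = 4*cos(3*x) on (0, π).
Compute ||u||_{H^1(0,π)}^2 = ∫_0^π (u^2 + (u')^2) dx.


||u||_{H^1(0,π)}^2 = 80*π

u'(x) = -12*sin(3*x).
Expand u² and (u')² and integrate term by term on (0, π), using: for integers n ≥ 1, ∫_0^π sin²(nx) dx = ∫_0^π cos²(nx) dx = π/2; for n ≠ n', ∫_0^π sin(nx)sin(n'x) dx = ∫_0^π cos(nx)cos(n'x) dx = 0; and by product-to-sum, ∫_0^π sin(nx)cos(n'x) dx = ½∫_0^π [sin((n+n')x) + sin((n−n')x)] dx, which is 0 when n+n' is even and 2n/(n²−n'²) when n+n' is odd (it need not vanish on (0, π)).
  u² squared terms: (4)²·∫cos(3x)² dx = 16·π/2 = 8*π.
  So ∫_0^π u² dx = 8*π.
  (u')² squared terms: (-12)²·∫sin(3x)² dx = 144·π/2 = 72*π.
  So ∫_0^π (u')² dx = 72*π.
||u||_{H^1}^2 = (8*π) + (72*π) = 80*π.


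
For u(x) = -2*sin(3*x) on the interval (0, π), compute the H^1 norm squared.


||u||_{H^1(0,π)}^2 = 20*π

u'(x) = -6*cos(3*x).
Expand u² and (u')² and integrate term by term on (0, π), using: for integers n ≥ 1, ∫_0^π sin²(nx) dx = ∫_0^π cos²(nx) dx = π/2; for n ≠ n', ∫_0^π sin(nx)sin(n'x) dx = ∫_0^π cos(nx)cos(n'x) dx = 0; and by product-to-sum, ∫_0^π sin(nx)cos(n'x) dx = ½∫_0^π [sin((n+n')x) + sin((n−n')x)] dx, which is 0 when n+n' is even and 2n/(n²−n'²) when n+n' is odd (it need not vanish on (0, π)).
  u² squared terms: (-2)²·∫sin(3x)² dx = 4·π/2 = 2*π.
  So ∫_0^π u² dx = 2*π.
  (u')² squared terms: (-6)²·∫cos(3x)² dx = 36·π/2 = 18*π.
  So ∫_0^π (u')² dx = 18*π.
||u||_{H^1}^2 = (2*π) + (18*π) = 20*π.


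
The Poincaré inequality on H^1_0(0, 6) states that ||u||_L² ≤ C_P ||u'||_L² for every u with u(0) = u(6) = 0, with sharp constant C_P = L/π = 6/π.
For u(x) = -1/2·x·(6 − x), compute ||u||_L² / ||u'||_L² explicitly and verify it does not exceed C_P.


||u||_L² / ||u'||_L² = 3*sqrt(10)/5 < C_P = 6/π.

u(x) = -1/2·x·(6 − x), so u'(x) = x - 3.
u(x) = -1/2·x·(6 − x) vanishes at x = 0 and x = 6, so u ∈ H^1_0(0, 6). Differentiate via the product rule and integrate the resulting polynomials term by term.
  ∫_0^6 u² dx = ∫_0^6 (x^4/4 - 3*x^3 + 9*x^2) dx. Term by term:
    ∫_0^6 x^4/4 dx = 1944/5;  ∫_0^6 -3*x^3 dx = -972;  ∫_0^6 9*x^2 dx = 648.
  Sum: 1944/5 − 972 + 648 = 324/5.
  ∫_0^6 (u')² dx = ∫_0^6 (x^2 - 6*x + 9) dx. Term by term:
    ∫_0^6 x^2 dx = 72;  ∫_0^6 -6*x dx = -108;  ∫_0^6 9 dx = 54.
  Sum: 72 − 108 + 54 = 18.
∫_0^6 u² dx = 324/5, so ||u||_L² = 18*sqrt(5)/5.
∫_0^6 (u')² dx = 18, so ||u'||_L² = 3*sqrt(2).
Ratio ||u||_L² / ||u'||_L² = 3*sqrt(10)/5.
Sharp Poincaré constant on H^1_0(0, 6) is C_P = L/π = 6/π, achieved by sin(π/6·x).
A polynomial bump cannot attain the sharp Poincaré constant (only the first sine eigenfunction does), so the ratio is strictly less than C_P, consistent with ||u||_L² ≤ C_P ||u'||_L².


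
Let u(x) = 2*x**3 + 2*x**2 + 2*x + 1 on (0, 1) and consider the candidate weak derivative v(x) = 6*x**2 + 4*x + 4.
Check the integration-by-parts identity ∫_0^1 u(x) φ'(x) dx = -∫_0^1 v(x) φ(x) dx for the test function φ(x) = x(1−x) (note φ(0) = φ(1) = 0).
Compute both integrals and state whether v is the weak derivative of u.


LHS = -29/30, RHS = -13/10. No, v is not the weak derivative of u.

u(x) = 2*x**3 + 2*x**2 + 2*x + 1, classical derivative u'(x) = 6*x**2 + 4*x + 2.
φ(x) = x(1−x), so φ'(x) = 1 - 2*x.
Note φ(0) = φ(1) = 0, so the boundary term u·φ vanishes.
LHS = ∫_0^1 u(x) φ'(x) dx = ∫_0^1 (-4*x^4 - 2*x^3 - 2*x^2 + 1) dx. Term by term:
  ∫_0^1 -4*x^4 dx = -4/5;  ∫_0^1 -2*x^3 dx = -1/2;  ∫_0^1 -2*x^2 dx = -2/3;
  ∫_0^1 1 dx = 1.
Sum: -4/5 − 1/2 − 2/3 + 1 = -29/30.
So LHS = -29/30.
∫_0^1 v(x) φ(x) dx = ∫_0^1 (-6*x^4 + 2*x^3 + 4*x) dx. Term by term:
  ∫_0^1 -6*x^4 dx = -6/5;  ∫_0^1 2*x^3 dx = 1/2;  ∫_0^1 4*x dx = 2.
Sum: -6/5 + 1/2 + 2 = 13/10.
So RHS = -∫_0^1 v(x) φ(x) dx = -13/10.
LHS − RHS = 1/3 ≠ 0, so the identity fails.
(For a valid weak derivative the identity must hold for EVERY test function, in particular this one. The failure shows v is NOT the weak derivative of u.)
Correct weak derivative would be u'(x) = 6*x**2 + 4*x + 2.


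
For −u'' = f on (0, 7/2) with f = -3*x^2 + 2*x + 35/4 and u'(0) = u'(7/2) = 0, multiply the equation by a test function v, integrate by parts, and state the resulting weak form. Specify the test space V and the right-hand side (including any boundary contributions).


V = H^1(0, 7/2) (no boundary constraint on v; u is determined up to an additive constant); weak form: ∫_0^7/2 u'v' dx = ∫_0^7/2 (-3*x^2 + 2*x + 35/4) v dx for all v ∈ V.

Multiply both sides by a test function v and integrate from 0 to 7/2:
  ∫_0^7/2 −u''(x) v(x) dx = ∫_0^7/2 f(x) v(x) dx.
Integrate the LHS by parts once:
  ∫_0^7/2 −u'' v dx = −[u'(x) v(x)]_0^7/2 + ∫_0^7/2 u'(x) v'(x) dx.
Thus ∫_0^7/2 u'(x) v'(x) dx = ∫_0^7/2 f(x) v(x) dx + [u'(x) v(x)]_0^7/2.
Choose V so that boundary terms are either known or forced to vanish.
u has homogeneous Neumann: u'(0) = u'(7/2) = 0. So [u' v]_0^7/2 = 0·v(7/2) − 0·v(0) = 0 for any v; take V = H^1(0, 7/2).
Weak formulation: find u (satisfying any essential BC) such that ∫_0^7/2 u'(x) v'(x) dx = ∫_0^7/2 f v dx for all v ∈ V (homogeneous Neumann, so boundary terms vanish).
Substituting f(x) = -3*x^2 + 2*x + 35/4, the right-hand side is ∫_0^7/2 (-3*x^2 + 2*x + 35/4) v dx.
Compatibility check (pure Neumann): taking v ≡ 1 ∈ V gives 0 = ∫_0^7/2 f dx + (0) − (0), i.e. ∫_0^7/2 f dx must equal u'(0) − u'(7/2) = 0. Indeed ∫_0^7/2 (-3*x^2 + 2*x + 35/4) dx = 0, so the data are compatible. The solution is then unique only up to an additive constant (fix it e.g. by requiring ∫_0^7/2 u dx = 0).


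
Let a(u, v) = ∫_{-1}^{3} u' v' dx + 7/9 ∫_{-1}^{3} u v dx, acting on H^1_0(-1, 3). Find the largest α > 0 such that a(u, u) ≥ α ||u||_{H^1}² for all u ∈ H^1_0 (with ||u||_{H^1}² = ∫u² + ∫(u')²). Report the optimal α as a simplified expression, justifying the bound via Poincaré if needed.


α = (π^2 + 112/9)/(π^2 + 16)

Coercivity of a(·,·) on H^1_0(-1, 3) means a(u, u) ≥ α ||u||_{H^1}² for every u ∈ H^1_0.
The interval has length L = 4, and Poincaré/coercivity depend only on L. Here a(u, u) = ∫(u')² + (7/9)·∫u².
Here 0 < c = 7/9 < 1. The condition a(u,u) ≥ α||u||_{H^1}² reads (1−α)∫(u')² ≥ (α−c)∫u². Any admissible α is ≤ 1 (rapidly oscillating u have ∫u²/∫(u')² → 0), and α = 1 would force 0 ≥ (1−c)∫u², impossible since c < 1; so 1−α > 0. By the sharp Poincaré inequality on H^1_0 of an interval of length L, ∫(u')² ≥ (π/L)²∫u² with equality for the first sine mode sin(π(x−x₀)/L) (x₀ the left endpoint), so the inequality holds for all u iff (1−α)(π/L)² ≥ α − c, i.e. α ≤ ((π/L)² + c)/((π/L)² + 1) = (1 + c(L/π)²)/(1 + (L/π)²). With (π/L)² = π^2/16 and c = 7/9, the largest admissible constant is α = ((π/L)² + c)/((π/L)² + 1).
Simplifying, α = (π^2 + 112/9)/(π^2 + 16).


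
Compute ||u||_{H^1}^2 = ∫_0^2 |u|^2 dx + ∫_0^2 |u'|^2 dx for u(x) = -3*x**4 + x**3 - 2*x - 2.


||u||_{H^1}^2 = 275824/105

The H^1 norm (squared) on an interval (0, L) is
  ||u||_{H^1}^2 = ∫_0^L u(x)^2 dx + ∫_0^L u'(x)^2 dx.
Compute u'(x) = -12*x**3 + 3*x**2 - 2.
Then u(x)^2 = 9*x**8 - 6*x**7 + x**6 + 12*x**5 + 8*x**4 - 4*x**3 + 4*x**2 + 8*x + 4 and u'(x)^2 = 144*x**6 - 72*x**5 + 9*x**4 + 48*x**3 - 12*x**2 + 4.
Integrate each monomial from 0 to 2 using ∫_0^2 c·x^n dx = c·2^(n+1)/(n+1):
  ∫_0^2 u(x)^2 dx = ∫_0^2 (9*x^8 - 6*x^7 + x^6 + 12*x^5 + 8*x^4 - 4*x^3 + 4*x^2 + 8*x + 4) dx. Term by term:
    ∫_0^2 9*x^8 dx = 512;  ∫_0^2 -6*x^7 dx = -192;  ∫_0^2 x^6 dx = 128/7;
    ∫_0^2 12*x^5 dx = 128;  ∫_0^2 8*x^4 dx = 256/5;  ∫_0^2 -4*x^3 dx = -16;
    ∫_0^2 4*x^2 dx = 32/3;  ∫_0^2 8*x dx = 16;  ∫_0^2 4 dx = 8.
  Sum: 512 − 192 + 128/7 + 128 + 256/5 − 16 + 32/3 + 16 + 8 = 56296/105.
  ∫_0^2 u'(x)^2 dx = ∫_0^2 (144*x^6 - 72*x^5 + 9*x^4 + 48*x^3 - 12*x^2 + 4) dx. Term by term:
    ∫_0^2 144*x^6 dx = 18432/7;  ∫_0^2 -72*x^5 dx = -768;  ∫_0^2 9*x^4 dx = 288/5;
    ∫_0^2 48*x^3 dx = 192;  ∫_0^2 -12*x^2 dx = -32;  ∫_0^2 4 dx = 8.
  Sum: 18432/7 − 768 + 288/5 + 192 − 32 + 8 = 73176/35.
Adding: ||u||_{H^1}^2 = 56296/105 + 73176/35 = 275824/105.


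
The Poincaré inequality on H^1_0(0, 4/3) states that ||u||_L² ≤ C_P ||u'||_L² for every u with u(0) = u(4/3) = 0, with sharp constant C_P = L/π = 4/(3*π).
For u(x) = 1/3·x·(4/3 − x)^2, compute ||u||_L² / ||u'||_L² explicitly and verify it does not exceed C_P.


||u||_L² / ||u'||_L² = 2*sqrt(14)/21 < C_P = 4/(3*π).

u(x) = 1/3·x·(4/3 − x)^2, so u'(x) = (3*x - 4)*(9*x - 4)/27.
u(x) = 1/3·x·(4/3 − x)^2 vanishes at x = 0 and x = 4/3, so u ∈ H^1_0(0, 4/3). Differentiate via the product rule and integrate the resulting polynomials term by term.
  ∫_0^4/3 u² dx = ∫_0^4/3 (x^6/9 - 16*x^5/27 + 32*x^4/27 - 256*x^3/243 + 256*x^2/729) dx. Term by term:
    ∫_0^4/3 x^6/9 dx = 16384/137781;  ∫_0^4/3 -16*x^5/27 dx = -32768/59049;  ∫_0^4/3 32*x^4/27 dx = 32768/32805;
    ∫_0^4/3 -256*x^3/243 dx = -16384/19683;  ∫_0^4/3 256*x^2/729 dx = 16384/59049.
  Sum: 16384/137781 − 32768/59049 + 32768/32805 − 16384/19683 + 16384/59049 = 16384/2066715.
  ∫_0^4/3 (u')² dx = ∫_0^4/3 (x^4 - 32*x^3/9 + 352*x^2/81 - 512*x/243 + 256/729) dx. Term by term:
    ∫_0^4/3 x^4 dx = 1024/1215;  ∫_0^4/3 -32*x^3/9 dx = -2048/729;  ∫_0^4/3 352*x^2/81 dx = 22528/6561;
    ∫_0^4/3 -512*x/243 dx = -4096/2187;  ∫_0^4/3 256/729 dx = 1024/2187.
  Sum: 1024/1215 − 2048/729 + 22528/6561 − 4096/2187 + 1024/2187 = 2048/32805.
∫_0^4/3 u² dx = 16384/2066715, so ||u||_L² = 128*sqrt(35)/8505.
∫_0^4/3 (u')² dx = 2048/32805, so ||u'||_L² = 32*sqrt(10)/405.
Ratio ||u||_L² / ||u'||_L² = 2*sqrt(14)/21.
Sharp Poincaré constant on H^1_0(0, 4/3) is C_P = L/π = 4/(3*π), achieved by sin(3*π/4·x).
A polynomial bump cannot attain the sharp Poincaré constant (only the first sine eigenfunction does), so the ratio is strictly less than C_P, consistent with ||u||_L² ≤ C_P ||u'||_L².


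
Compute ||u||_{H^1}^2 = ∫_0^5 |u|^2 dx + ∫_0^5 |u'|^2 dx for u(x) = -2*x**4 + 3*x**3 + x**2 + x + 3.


||u||_{H^1}^2 = 90411175/126

The H^1 norm (squared) on an interval (0, L) is
  ||u||_{H^1}^2 = ∫_0^L u(x)^2 dx + ∫_0^L u'(x)^2 dx.
Compute u'(x) = -8*x**3 + 9*x**2 + 2*x + 1.
Then u(x)^2 = 4*x**8 - 12*x**7 + 5*x**6 + 2*x**5 - 5*x**4 + 20*x**3 + 7*x**2 + 6*x + 9 and u'(x)^2 = 64*x**6 - 144*x**5 + 49*x**4 + 20*x**3 + 22*x**2 + 4*x + 1.
Integrate each monomial from 0 to 5 using ∫_0^5 c·x^n dx = c·5^(n+1)/(n+1):
  ∫_0^5 u(x)^2 dx = ∫_0^5 (4*x^8 - 12*x^7 + 5*x^6 + 2*x^5 - 5*x^4 + 20*x^3 + 7*x^2 + 6*x + 9) dx. Term by term:
    ∫_0^5 4*x^8 dx = 7812500/9;  ∫_0^5 -12*x^7 dx = -1171875/2;  ∫_0^5 5*x^6 dx = 390625/7;
    ∫_0^5 2*x^5 dx = 15625/3;  ∫_0^5 -5*x^4 dx = -3125;  ∫_0^5 20*x^3 dx = 3125;
    ∫_0^5 7*x^2 dx = 875/3;  ∫_0^5 6*x dx = 75;  ∫_0^5 9 dx = 45.
  Sum: 7812500/9 − 1171875/2 + 390625/7 + 15625/3 − 3125 + 3125 + 875/3 + 75 + 45 = 43286245/126.
  ∫_0^5 u'(x)^2 dx = ∫_0^5 (64*x^6 - 144*x^5 + 49*x^4 + 20*x^3 + 22*x^2 + 4*x + 1) dx. Term by term:
    ∫_0^5 64*x^6 dx = 5000000/7;  ∫_0^5 -144*x^5 dx = -375000;  ∫_0^5 49*x^4 dx = 30625;
    ∫_0^5 20*x^3 dx = 3125;  ∫_0^5 22*x^2 dx = 2750/3;  ∫_0^5 4*x dx = 50;
    ∫_0^5 1 dx = 5.
  Sum: 5000000/7 − 375000 + 30625 + 3125 + 2750/3 + 50 + 5 = 7854155/21.
Adding: ||u||_{H^1}^2 = 43286245/126 + 7854155/21 = 90411175/126.


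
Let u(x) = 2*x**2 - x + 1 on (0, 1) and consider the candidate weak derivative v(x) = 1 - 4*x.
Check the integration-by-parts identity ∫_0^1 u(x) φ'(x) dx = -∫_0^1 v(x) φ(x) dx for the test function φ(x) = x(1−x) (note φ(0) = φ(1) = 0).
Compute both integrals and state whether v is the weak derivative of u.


LHS = -1/6, RHS = 1/6. No, v is not the weak derivative of u.

u(x) = 2*x**2 - x + 1, classical derivative u'(x) = 4*x - 1.
φ(x) = x(1−x), so φ'(x) = 1 - 2*x.
Note φ(0) = φ(1) = 0, so the boundary term u·φ vanishes.
LHS = ∫_0^1 u(x) φ'(x) dx = ∫_0^1 (-4*x^3 + 4*x^2 - 3*x + 1) dx. Term by term:
  ∫_0^1 -4*x^3 dx = -1;  ∫_0^1 4*x^2 dx = 4/3;  ∫_0^1 -3*x dx = -3/2;
  ∫_0^1 1 dx = 1.
Sum: -1 + 4/3 − 3/2 + 1 = -1/6.
So LHS = -1/6.
∫_0^1 v(x) φ(x) dx = ∫_0^1 (4*x^3 - 5*x^2 + x) dx. Term by term:
  ∫_0^1 4*x^3 dx = 1;  ∫_0^1 -5*x^2 dx = -5/3;  ∫_0^1 x dx = 1/2.
Sum: 1 − 5/3 + 1/2 = -1/6.
So RHS = -∫_0^1 v(x) φ(x) dx = 1/6.
LHS − RHS = -1/3 ≠ 0, so the identity fails.
(For a valid weak derivative the identity must hold for EVERY test function, in particular this one. The failure shows v is NOT the weak derivative of u.)
Correct weak derivative would be u'(x) = 4*x - 1.


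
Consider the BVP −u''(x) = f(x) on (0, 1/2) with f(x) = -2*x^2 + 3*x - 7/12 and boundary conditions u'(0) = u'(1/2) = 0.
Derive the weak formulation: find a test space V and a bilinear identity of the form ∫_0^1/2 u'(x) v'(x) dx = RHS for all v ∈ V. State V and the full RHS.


V = H^1(0, 1/2) (no boundary constraint on v; u is determined up to an additive constant); weak form: ∫_0^1/2 u'v' dx = ∫_0^1/2 (-2*x^2 + 3*x - 7/12) v dx for all v ∈ V.

Multiply both sides by a test function v and integrate from 0 to 1/2:
  ∫_0^1/2 −u''(x) v(x) dx = ∫_0^1/2 f(x) v(x) dx.
Integrate the LHS by parts once:
  ∫_0^1/2 −u'' v dx = −[u'(x) v(x)]_0^1/2 + ∫_0^1/2 u'(x) v'(x) dx.
Thus ∫_0^1/2 u'(x) v'(x) dx = ∫_0^1/2 f(x) v(x) dx + [u'(x) v(x)]_0^1/2.
Choose V so that boundary terms are either known or forced to vanish.
u has homogeneous Neumann: u'(0) = u'(1/2) = 0. So [u' v]_0^1/2 = 0·v(1/2) − 0·v(0) = 0 for any v; take V = H^1(0, 1/2).
Weak formulation: find u (satisfying any essential BC) such that ∫_0^1/2 u'(x) v'(x) dx = ∫_0^1/2 f v dx for all v ∈ V (homogeneous Neumann, so boundary terms vanish).
Substituting f(x) = -2*x^2 + 3*x - 7/12, the right-hand side is ∫_0^1/2 (-2*x^2 + 3*x - 7/12) v dx.
Compatibility check (pure Neumann): taking v ≡ 1 ∈ V gives 0 = ∫_0^1/2 f dx + (0) − (0), i.e. ∫_0^1/2 f dx must equal u'(0) − u'(1/2) = 0. Indeed ∫_0^1/2 (-2*x^2 + 3*x - 7/12) dx = 0, so the data are compatible. The solution is then unique only up to an additive constant (fix it e.g. by requiring ∫_0^1/2 u dx = 0).


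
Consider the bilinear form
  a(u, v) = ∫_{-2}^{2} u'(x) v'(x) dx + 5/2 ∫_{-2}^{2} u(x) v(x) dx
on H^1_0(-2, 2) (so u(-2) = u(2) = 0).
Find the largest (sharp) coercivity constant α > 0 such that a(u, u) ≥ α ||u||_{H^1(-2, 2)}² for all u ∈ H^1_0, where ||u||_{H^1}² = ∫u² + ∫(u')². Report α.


α = 1

Coercivity of a(·,·) on H^1_0(-2, 2) means a(u, u) ≥ α ||u||_{H^1}² for every u ∈ H^1_0.
The interval has length L = 4, and Poincaré/coercivity depend only on L. Here a(u, u) = ∫(u')² + (5/2)·∫u².
Here c = 5/2 ≥ 1, so a(u,u) = ∫(u')² + c∫u² ≥ ∫(u')² + ∫u² = ||u||_{H^1}², i.e. α = 1 works. No larger α is possible: a(u,u) ≥ α||u||_{H^1}² means (1−α)∫(u')² ≥ (α−c)∫u², and for the modes u_n = sin(nπ(x−x₀)/L) (x₀ the left endpoint) one has ∫u_n²/∫(u_n')² = (L/(nπ))² → 0, so a(u_n,u_n)/||u_n||_{H^1}² → 1. Hence the optimal constant is α = 1.
Therefore α = 1.


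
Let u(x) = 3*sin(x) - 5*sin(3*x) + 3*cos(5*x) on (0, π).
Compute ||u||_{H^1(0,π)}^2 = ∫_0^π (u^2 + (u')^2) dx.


||u||_{H^1(0,π)}^2 = 251*π

u'(x) = -15*sin(5*x) + 3*cos(x) - 15*cos(3*x).
Expand u² and (u')² and integrate term by term on (0, π), using: for integers n ≥ 1, ∫_0^π sin²(nx) dx = ∫_0^π cos²(nx) dx = π/2; for n ≠ n', ∫_0^π sin(nx)sin(n'x) dx = ∫_0^π cos(nx)cos(n'x) dx = 0; and by product-to-sum, ∫_0^π sin(nx)cos(n'x) dx = ½∫_0^π [sin((n+n')x) + sin((n−n')x)] dx, which is 0 when n+n' is even and 2n/(n²−n'²) when n+n' is odd (it need not vanish on (0, π)).
  u² squared terms: (-5)²·∫sin(3x)² dx = 25·π/2 = 25*π/2;  (3)²·∫cos(5x)² dx = 9·π/2 = 9*π/2;  (3)²·∫sin(x)² dx = 9·π/2 = 9*π/2.
  u² cross terms: 2·(-5)·(3)·∫sin(3x)·cos(5x) dx = -30·(0) = 0;  2·(-5)·(3)·∫sin(3x)·sin(x) dx = -30·(0) = 0;  2·(3)·(3)·∫cos(5x)·sin(x) dx = 18·(0) = 0.
  So ∫_0^π u² dx = 25*π/2 + 9*π/2 + 9*π/2 + 0 + 0 + 0 = 43*π/2.
  (u')² squared terms: (-15)²·∫cos(3x)² dx = 225·π/2 = 225*π/2;  (-15)²·∫sin(5x)² dx = 225·π/2 = 225*π/2;  (3)²·∫cos(x)² dx = 9·π/2 = 9*π/2.
  (u')² cross terms: 2·(-15)·(-15)·∫cos(3x)·sin(5x) dx = 450·(0) = 0;  2·(-15)·(3)·∫cos(3x)·cos(x) dx = -90·(0) = 0;  2·(-15)·(3)·∫sin(5x)·cos(x) dx = -90·(0) = 0.
  So ∫_0^π (u')² dx = 225*π/2 + 225*π/2 + 9*π/2 + 0 + 0 + 0 = 459*π/2.
||u||_{H^1}^2 = (43*π/2) + (459*π/2) = 251*π.


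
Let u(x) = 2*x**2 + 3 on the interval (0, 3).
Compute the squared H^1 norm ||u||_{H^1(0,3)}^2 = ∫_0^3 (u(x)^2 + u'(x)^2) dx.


||u||_{H^1}^2 = 2367/5

The H^1 norm (squared) on an interval (0, L) is
  ||u||_{H^1}^2 = ∫_0^L u(x)^2 dx + ∫_0^L u'(x)^2 dx.
Compute u'(x) = 4*x.
Then u(x)^2 = 4*x**4 + 12*x**2 + 9 and u'(x)^2 = 16*x**2.
Integrate each monomial from 0 to 3 using ∫_0^3 c·x^n dx = c·3^(n+1)/(n+1):
  ∫_0^3 u(x)^2 dx = ∫_0^3 (4*x^4 + 12*x^2 + 9) dx. Term by term:
    ∫_0^3 4*x^4 dx = 972/5;  ∫_0^3 12*x^2 dx = 108;  ∫_0^3 9 dx = 27.
  Sum: 972/5 + 108 + 27 = 1647/5.
  ∫_0^3 u'(x)^2 dx = ∫_0^3 (16*x^2) dx. Term by term:
    ∫_0^3 16*x^2 dx = 144.
Adding: ||u||_{H^1}^2 = 1647/5 + 144 = 2367/5.


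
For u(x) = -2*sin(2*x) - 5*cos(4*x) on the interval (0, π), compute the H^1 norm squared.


||u||_{H^1(0,π)}^2 = 445*π/2

u'(x) = 20*sin(4*x) - 4*cos(2*x).
Expand u² and (u')² and integrate term by term on (0, π), using: for integers n ≥ 1, ∫_0^π sin²(nx) dx = ∫_0^π cos²(nx) dx = π/2; for n ≠ n', ∫_0^π sin(nx)sin(n'x) dx = ∫_0^π cos(nx)cos(n'x) dx = 0; and by product-to-sum, ∫_0^π sin(nx)cos(n'x) dx = ½∫_0^π [sin((n+n')x) + sin((n−n')x)] dx, which is 0 when n+n' is even and 2n/(n²−n'²) when n+n' is odd (it need not vanish on (0, π)).
  u² squared terms: (-5)²·∫cos(4x)² dx = 25·π/2 = 25*π/2;  (-2)²·∫sin(2x)² dx = 4·π/2 = 2*π.
  u² cross terms: 2·(-5)·(-2)·∫cos(4x)·sin(2x) dx = 20·(0) = 0.
  So ∫_0^π u² dx = 25*π/2 + 2*π + 0 = 29*π/2.
  (u')² squared terms: (-4)²·∫cos(2x)² dx = 16·π/2 = 8*π;  (20)²·∫sin(4x)² dx = 400·π/2 = 200*π.
  (u')² cross terms: 2·(-4)·(20)·∫cos(2x)·sin(4x) dx = -160·(0) = 0.
  So ∫_0^π (u')² dx = 8*π + 200*π + 0 = 208*π.
||u||_{H^1}^2 = (29*π/2) + (208*π) = 445*π/2.


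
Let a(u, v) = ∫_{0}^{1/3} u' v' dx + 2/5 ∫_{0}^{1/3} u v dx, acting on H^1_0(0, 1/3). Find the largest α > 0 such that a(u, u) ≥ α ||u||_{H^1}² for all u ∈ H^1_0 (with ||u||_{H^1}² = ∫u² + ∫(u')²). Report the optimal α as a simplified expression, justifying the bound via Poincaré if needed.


α = (2 + 45*π^2)/(5*(1 + 9*π^2))

Coercivity of a(·,·) on H^1_0(0, 1/3) means a(u, u) ≥ α ||u||_{H^1}² for every u ∈ H^1_0.
The interval has length L = 1/3, and Poincaré/coercivity depend only on L. Here a(u, u) = ∫(u')² + (2/5)·∫u².
Here 0 < c = 2/5 < 1. The condition a(u,u) ≥ α||u||_{H^1}² reads (1−α)∫(u')² ≥ (α−c)∫u². Any admissible α is ≤ 1 (rapidly oscillating u have ∫u²/∫(u')² → 0), and α = 1 would force 0 ≥ (1−c)∫u², impossible since c < 1; so 1−α > 0. By the sharp Poincaré inequality on H^1_0 of an interval of length L, ∫(u')² ≥ (π/L)²∫u² with equality for the first sine mode sin(π(x−x₀)/L) (x₀ the left endpoint), so the inequality holds for all u iff (1−α)(π/L)² ≥ α − c, i.e. α ≤ ((π/L)² + c)/((π/L)² + 1) = (1 + c(L/π)²)/(1 + (L/π)²). With (π/L)² = 9*π^2 and c = 2/5, the largest admissible constant is α = ((π/L)² + c)/((π/L)² + 1).
Simplifying, α = (2 + 45*π^2)/(5*(1 + 9*π^2)).


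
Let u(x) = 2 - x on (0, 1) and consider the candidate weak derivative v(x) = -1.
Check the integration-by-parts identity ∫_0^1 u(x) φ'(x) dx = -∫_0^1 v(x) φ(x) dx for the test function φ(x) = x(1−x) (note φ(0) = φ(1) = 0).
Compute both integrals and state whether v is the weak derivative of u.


LHS = 1/6, RHS = 1/6. Yes, v = u' weakly.

u(x) = 2 - x, classical derivative u'(x) = -1.
φ(x) = x(1−x), so φ'(x) = 1 - 2*x.
Note φ(0) = φ(1) = 0, so the boundary term u·φ vanishes.
LHS = ∫_0^1 u(x) φ'(x) dx = ∫_0^1 (2*x^2 - 5*x + 2) dx. Term by term:
  ∫_0^1 2*x^2 dx = 2/3;  ∫_0^1 -5*x dx = -5/2;  ∫_0^1 2 dx = 2.
Sum: 2/3 − 5/2 + 2 = 1/6.
So LHS = 1/6.
∫_0^1 v(x) φ(x) dx = ∫_0^1 (x^2 - x) dx. Term by term:
  ∫_0^1 x^2 dx = 1/3;  ∫_0^1 -x dx = -1/2.
Sum: 1/3 − 1/2 = -1/6.
So RHS = -∫_0^1 v(x) φ(x) dx = 1/6.
LHS = RHS, so the identity holds for this test φ.
Moreover u is smooth here and v(x) = u'(x) = -1 pointwise, so the identity holds for every test function. Hence v is the weak derivative of u.


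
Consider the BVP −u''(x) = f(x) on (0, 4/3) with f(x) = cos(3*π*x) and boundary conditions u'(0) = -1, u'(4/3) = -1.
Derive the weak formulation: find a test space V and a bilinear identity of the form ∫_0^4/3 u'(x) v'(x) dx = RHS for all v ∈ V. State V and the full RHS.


V = H^1(0, 4/3) (v unrestricted at boundary; u is determined up to an additive constant); weak form: ∫_0^4/3 u'v' dx = ∫_0^4/3 (cos(3*π*x)) v dx − v(4/3) + v(0) for all v ∈ V.

Multiply both sides by a test function v and integrate from 0 to 4/3:
  ∫_0^4/3 −u''(x) v(x) dx = ∫_0^4/3 f(x) v(x) dx.
Integrate the LHS by parts once:
  ∫_0^4/3 −u'' v dx = −[u'(x) v(x)]_0^4/3 + ∫_0^4/3 u'(x) v'(x) dx.
Thus ∫_0^4/3 u'(x) v'(x) dx = ∫_0^4/3 f(x) v(x) dx + [u'(x) v(x)]_0^4/3.
Choose V so that boundary terms are either known or forced to vanish.
u has inhomogeneous Neumann u'(0) = -1, u'(4/3) = -1. [u' v]_0^4/3 = (-1)·v(4/3) − (-1)·v(0) = − v(4/3) + v(0). Take V = H^1(0, 4/3); boundary term becomes part of RHS.
Weak formulation: find u (satisfying any essential BC) such that ∫_0^4/3 u'(x) v'(x) dx = ∫_0^4/3 f v dx − v(4/3) + v(0) for all v ∈ V (Neumann data are natural BCs: they enter the RHS as boundary terms).
Substituting f(x) = cos(3*π*x), the right-hand side is ∫_0^4/3 (cos(3*π*x)) v dx − v(4/3) + v(0).
Compatibility check (pure Neumann): taking v ≡ 1 ∈ V gives 0 = ∫_0^4/3 f dx + (-1) − (-1), i.e. ∫_0^4/3 f dx must equal u'(0) − u'(4/3) = 0. Indeed ∫_0^4/3 (cos(3*π*x)) dx = 0, so the data are compatible. The solution is then unique only up to an additive constant (fix it e.g. by requiring ∫_0^4/3 u dx = 0).


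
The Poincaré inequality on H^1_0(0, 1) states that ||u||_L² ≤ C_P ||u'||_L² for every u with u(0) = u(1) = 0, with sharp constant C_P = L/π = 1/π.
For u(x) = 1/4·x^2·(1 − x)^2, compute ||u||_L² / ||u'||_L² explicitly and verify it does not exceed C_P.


||u||_L² / ||u'||_L² = sqrt(3)/6 < C_P = 1/π.

u(x) = 1/4·x^2·(1 − x)^2, so u'(x) = x*(x - 1)*(2*x - 1)/2.
u(x) = 1/4·x^2·(1 − x)^2 vanishes at x = 0 and x = 1, so u ∈ H^1_0(0, 1). Differentiate via the product rule and integrate the resulting polynomials term by term.
  ∫_0^1 u² dx = ∫_0^1 (x^8/16 - x^7/4 + 3*x^6/8 - x^5/4 + x^4/16) dx. Term by term:
    ∫_0^1 x^8/16 dx = 1/144;  ∫_0^1 -x^7/4 dx = -1/32;  ∫_0^1 3*x^6/8 dx = 3/56;
    ∫_0^1 -x^5/4 dx = -1/24;  ∫_0^1 x^4/16 dx = 1/80.
  Sum: 1/144 − 1/32 + 3/56 − 1/24 + 1/80 = 1/10080.
  ∫_0^1 (u')² dx = ∫_0^1 (x^6 - 3*x^5 + 13*x^4/4 - 3*x^3/2 + x^2/4) dx. Term by term:
    ∫_0^1 x^6 dx = 1/7;  ∫_0^1 -3*x^5 dx = -1/2;  ∫_0^1 13*x^4/4 dx = 13/20;
    ∫_0^1 -3*x^3/2 dx = -3/8;  ∫_0^1 x^2/4 dx = 1/12.
  Sum: 1/7 − 1/2 + 13/20 − 3/8 + 1/12 = 1/840.
∫_0^1 u² dx = 1/10080, so ||u||_L² = sqrt(70)/840.
∫_0^1 (u')² dx = 1/840, so ||u'||_L² = sqrt(210)/420.
Ratio ||u||_L² / ||u'||_L² = sqrt(3)/6.
Sharp Poincaré constant on H^1_0(0, 1) is C_P = L/π = 1/π, achieved by sin(π·x).
A polynomial bump cannot attain the sharp Poincaré constant (only the first sine eigenfunction does), so the ratio is strictly less than C_P, consistent with ||u||_L² ≤ C_P ||u'||_L².


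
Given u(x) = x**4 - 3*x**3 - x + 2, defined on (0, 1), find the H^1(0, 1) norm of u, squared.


||u||_{H^1}^2 = 16547/1260

The H^1 norm (squared) on an interval (0, L) is
  ||u||_{H^1}^2 = ∫_0^L u(x)^2 dx + ∫_0^L u'(x)^2 dx.
Compute u'(x) = 4*x**3 - 9*x**2 - 1.
Then u(x)^2 = x**8 - 6*x**7 + 9*x**6 - 2*x**5 + 10*x**4 - 12*x**3 + x**2 - 4*x + 4 and u'(x)^2 = 16*x**6 - 72*x**5 + 81*x**4 - 8*x**3 + 18*x**2 + 1.
Integrate each monomial from 0 to 1 using ∫_0^1 c·x^n dx = c·1^(n+1)/(n+1):
  ∫_0^1 u(x)^2 dx = ∫_0^1 (x^8 - 6*x^7 + 9*x^6 - 2*x^5 + 10*x^4 - 12*x^3 + x^2 - 4*x + 4) dx. Term by term:
    ∫_0^1 x^8 dx = 1/9;  ∫_0^1 -6*x^7 dx = -3/4;  ∫_0^1 9*x^6 dx = 9/7;
    ∫_0^1 -2*x^5 dx = -1/3;  ∫_0^1 10*x^4 dx = 2;  ∫_0^1 -12*x^3 dx = -3;
    ∫_0^1 x^2 dx = 1/3;  ∫_0^1 -4*x dx = -2;  ∫_0^1 4 dx = 4.
  Sum: 1/9 − 3/4 + 9/7 − 1/3 + 2 − 3 + 1/3 − 2 + 4 = 415/252.
  ∫_0^1 u'(x)^2 dx = ∫_0^1 (16*x^6 - 72*x^5 + 81*x^4 - 8*x^3 + 18*x^2 + 1) dx. Term by term:
    ∫_0^1 16*x^6 dx = 16/7;  ∫_0^1 -72*x^5 dx = -12;  ∫_0^1 81*x^4 dx = 81/5;
    ∫_0^1 -8*x^3 dx = -2;  ∫_0^1 18*x^2 dx = 6;  ∫_0^1 1 dx = 1.
  Sum: 16/7 − 12 + 81/5 − 2 + 6 + 1 = 402/35.
Adding: ||u||_{H^1}^2 = 415/252 + 402/35 = 16547/1260.


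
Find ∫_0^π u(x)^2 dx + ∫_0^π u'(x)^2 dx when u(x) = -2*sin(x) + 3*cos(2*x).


||u||_{H^1(0,π)}^2 = 40 + 53*π/2

u'(x) = -6*sin(2*x) - 2*cos(x).
Expand u² and (u')² and integrate term by term on (0, π), using: for integers n ≥ 1, ∫_0^π sin²(nx) dx = ∫_0^π cos²(nx) dx = π/2; for n ≠ n', ∫_0^π sin(nx)sin(n'x) dx = ∫_0^π cos(nx)cos(n'x) dx = 0; and by product-to-sum, ∫_0^π sin(nx)cos(n'x) dx = ½∫_0^π [sin((n+n')x) + sin((n−n')x)] dx, which is 0 when n+n' is even and 2n/(n²−n'²) when n+n' is odd (it need not vanish on (0, π)).
  u² squared terms: (-2)²·∫sin(x)² dx = 4·π/2 = 2*π;  (3)²·∫cos(2x)² dx = 9·π/2 = 9*π/2.
  u² cross terms: 2·(-2)·(3)·∫sin(x)·cos(2x) dx = -12·(-2/3) = 8.
  So ∫_0^π u² dx = 2*π + 9*π/2 + 8 = 8 + 13*π/2.
  (u')² squared terms: (-6)²·∫sin(2x)² dx = 36·π/2 = 18*π;  (-2)²·∫cos(x)² dx = 4·π/2 = 2*π.
  (u')² cross terms: 2·(-6)·(-2)·∫sin(2x)·cos(x) dx = 24·(4/3) = 32.
  So ∫_0^π (u')² dx = 18*π + 2*π + 32 = 32 + 20*π.
||u||_{H^1}^2 = (8 + 13*π/2) + (32 + 20*π) = 40 + 53*π/2.


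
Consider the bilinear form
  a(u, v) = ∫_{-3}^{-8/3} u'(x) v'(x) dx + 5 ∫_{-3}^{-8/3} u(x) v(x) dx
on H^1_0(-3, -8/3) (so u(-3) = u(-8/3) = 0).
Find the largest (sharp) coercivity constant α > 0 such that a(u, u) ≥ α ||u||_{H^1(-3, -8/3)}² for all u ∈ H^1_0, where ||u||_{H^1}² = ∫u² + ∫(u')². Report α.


α = 1

Coercivity of a(·,·) on H^1_0(-3, -8/3) means a(u, u) ≥ α ||u||_{H^1}² for every u ∈ H^1_0.
The interval has length L = 1/3, and Poincaré/coercivity depend only on L. Here a(u, u) = ∫(u')² + (5)·∫u².
Here c = 5 ≥ 1, so a(u,u) = ∫(u')² + c∫u² ≥ ∫(u')² + ∫u² = ||u||_{H^1}², i.e. α = 1 works. No larger α is possible: a(u,u) ≥ α||u||_{H^1}² means (1−α)∫(u')² ≥ (α−c)∫u², and for the modes u_n = sin(nπ(x−x₀)/L) (x₀ the left endpoint) one has ∫u_n²/∫(u_n')² = (L/(nπ))² → 0, so a(u_n,u_n)/||u_n||_{H^1}² → 1. Hence the optimal constant is α = 1.
Therefore α = 1.


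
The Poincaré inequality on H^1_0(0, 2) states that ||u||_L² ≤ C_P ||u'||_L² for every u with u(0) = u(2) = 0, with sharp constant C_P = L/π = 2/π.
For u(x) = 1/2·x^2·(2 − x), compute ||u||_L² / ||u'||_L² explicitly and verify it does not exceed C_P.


||u||_L² / ||u'||_L² = sqrt(14)/7 < C_P = 2/π.

u(x) = 1/2·x^2·(2 − x), so u'(x) = x*(4 - 3*x)/2.
u(x) = 1/2·x^2·(2 − x) vanishes at x = 0 and x = 2, so u ∈ H^1_0(0, 2). Differentiate via the product rule and integrate the resulting polynomials term by term.
  ∫_0^2 u² dx = ∫_0^2 (x^6/4 - x^5 + x^4) dx. Term by term:
    ∫_0^2 x^6/4 dx = 32/7;  ∫_0^2 -x^5 dx = -32/3;  ∫_0^2 x^4 dx = 32/5.
  Sum: 32/7 − 32/3 + 32/5 = 32/105.
  ∫_0^2 (u')² dx = ∫_0^2 (9*x^4/4 - 6*x^3 + 4*x^2) dx. Term by term:
    ∫_0^2 9*x^4/4 dx = 72/5;  ∫_0^2 -6*x^3 dx = -24;  ∫_0^2 4*x^2 dx = 32/3.
  Sum: 72/5 − 24 + 32/3 = 16/15.
∫_0^2 u² dx = 32/105, so ||u||_L² = 4*sqrt(210)/105.
∫_0^2 (u')² dx = 16/15, so ||u'||_L² = 4*sqrt(15)/15.
Ratio ||u||_L² / ||u'||_L² = sqrt(14)/7.
Sharp Poincaré constant on H^1_0(0, 2) is C_P = L/π = 2/π, achieved by sin(π/2·x).
A polynomial bump cannot attain the sharp Poincaré constant (only the first sine eigenfunction does), so the ratio is strictly less than C_P, consistent with ||u||_L² ≤ C_P ||u'||_L².


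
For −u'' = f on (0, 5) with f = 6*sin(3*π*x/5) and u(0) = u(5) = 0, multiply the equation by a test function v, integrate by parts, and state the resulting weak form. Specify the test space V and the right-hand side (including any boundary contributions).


V = H^1_0(0, 5) (so v(0) = v(5) = 0); weak form: ∫_0^5 u'v' dx = ∫_0^5 (6*sin(3*π*x/5)) v dx for all v ∈ V.

Multiply both sides by a test function v and integrate from 0 to 5:
  ∫_0^5 −u''(x) v(x) dx = ∫_0^5 f(x) v(x) dx.
Integrate the LHS by parts once:
  ∫_0^5 −u'' v dx = −[u'(x) v(x)]_0^5 + ∫_0^5 u'(x) v'(x) dx.
Thus ∫_0^5 u'(x) v'(x) dx = ∫_0^5 f(x) v(x) dx + [u'(x) v(x)]_0^5.
Choose V so that boundary terms are either known or forced to vanish.
u is Dirichlet: u(0) = u(5) = 0. Let V = H^1_0(0, 5); then v(0) = v(5) = 0, and [u' v]_0^5 = 0.
Weak formulation: find u (satisfying any essential BC) such that ∫_0^5 u'(x) v'(x) dx = ∫_0^5 f v dx for all v ∈ V.
Substituting f(x) = 6*sin(3*π*x/5), the right-hand side is ∫_0^5 (6*sin(3*π*x/5)) v dx.


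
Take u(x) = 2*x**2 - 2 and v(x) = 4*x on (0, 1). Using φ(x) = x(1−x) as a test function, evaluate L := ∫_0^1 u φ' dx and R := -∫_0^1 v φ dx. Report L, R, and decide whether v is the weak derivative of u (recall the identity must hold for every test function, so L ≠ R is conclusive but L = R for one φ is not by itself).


LHS = -1/3, RHS = -1/3. Yes, v = u' weakly.

u(x) = 2*x**2 - 2, classical derivative u'(x) = 4*x.
φ(x) = x(1−x), so φ'(x) = 1 - 2*x.
Note φ(0) = φ(1) = 0, so the boundary term u·φ vanishes.
LHS = ∫_0^1 u(x) φ'(x) dx = ∫_0^1 (-4*x^3 + 2*x^2 + 4*x - 2) dx. Term by term:
  ∫_0^1 -4*x^3 dx = -1;  ∫_0^1 2*x^2 dx = 2/3;  ∫_0^1 4*x dx = 2;
  ∫_0^1 -2 dx = -2.
Sum: -1 + 2/3 + 2 − 2 = -1/3.
So LHS = -1/3.
∫_0^1 v(x) φ(x) dx = ∫_0^1 (-4*x^3 + 4*x^2) dx. Term by term:
  ∫_0^1 -4*x^3 dx = -1;  ∫_0^1 4*x^2 dx = 4/3.
Sum: -1 + 4/3 = 1/3.
So RHS = -∫_0^1 v(x) φ(x) dx = -1/3.
LHS = RHS, so the identity holds for this test φ.
Moreover u is smooth here and v(x) = u'(x) = 4*x pointwise, so the identity holds for every test function. Hence v is the weak derivative of u.


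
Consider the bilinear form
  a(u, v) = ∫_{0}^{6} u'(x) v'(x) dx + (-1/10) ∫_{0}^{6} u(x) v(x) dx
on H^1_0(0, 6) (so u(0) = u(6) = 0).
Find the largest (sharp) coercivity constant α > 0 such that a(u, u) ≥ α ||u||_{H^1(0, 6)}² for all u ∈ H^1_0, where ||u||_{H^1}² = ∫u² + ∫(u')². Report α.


α = (-18/5 + π^2)/(π^2 + 36)

Coercivity of a(·,·) on H^1_0(0, 6) means a(u, u) ≥ α ||u||_{H^1}² for every u ∈ H^1_0.
The interval has length L = 6, and Poincaré/coercivity depend only on L. Here a(u, u) = ∫(u')² + (-1/10)·∫u².
Here c = -1/10 < 0 with |c| < (π/L)² = π^2/36, so coercivity still holds. The condition a(u,u) ≥ α||u||_{H^1}² reads (1−α)∫(u')² ≥ (α−c)∫u². Any admissible α is ≤ 1 (rapidly oscillating u have ∫u²/∫(u')² → 0), and α = 1 would force 0 ≥ (1−c)∫u², impossible since c < 1; so 1−α > 0. By the sharp Poincaré inequality on H^1_0 of an interval of length L, ∫(u')² ≥ (π/L)²∫u² with equality for the first sine mode sin(π(x−x₀)/L) (x₀ the left endpoint), so the inequality holds for all u iff (1−α)(π/L)² ≥ α − c, i.e. α ≤ ((π/L)² + c)/((π/L)² + 1) = (1 + c(L/π)²)/(1 + (L/π)²). (Direct route, valid since c ≤ 0: Poincaré gives c∫u² ≥ c(L/π)²∫(u')², so a(u,u) ≥ (1 + c(L/π)²)∫(u')², while ||u||_{H^1}² ≤ (1 + (L/π)²)∫(u')²; dividing yields the same α.) With (π/L)² = π^2/36 and c = -1/10, the largest admissible constant is α = ((π/L)² + c)/((π/L)² + 1).
Simplifying, α = (-18/5 + π^2)/(π^2 + 36).


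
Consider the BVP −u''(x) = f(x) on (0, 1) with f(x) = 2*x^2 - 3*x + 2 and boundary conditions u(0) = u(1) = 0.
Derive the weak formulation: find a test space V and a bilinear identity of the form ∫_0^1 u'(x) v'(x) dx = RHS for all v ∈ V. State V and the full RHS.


V = H^1_0(0, 1) (so v(0) = v(1) = 0); weak form: ∫_0^1 u'v' dx = ∫_0^1 (2*x^2 - 3*x + 2) v dx for all v ∈ V.

Multiply both sides by a test function v and integrate from 0 to 1:
  ∫_0^1 −u''(x) v(x) dx = ∫_0^1 f(x) v(x) dx.
Integrate the LHS by parts once:
  ∫_0^1 −u'' v dx = −[u'(x) v(x)]_0^1 + ∫_0^1 u'(x) v'(x) dx.
Thus ∫_0^1 u'(x) v'(x) dx = ∫_0^1 f(x) v(x) dx + [u'(x) v(x)]_0^1.
Choose V so that boundary terms are either known or forced to vanish.
u is Dirichlet: u(0) = u(1) = 0. Let V = H^1_0(0, 1); then v(0) = v(1) = 0, and [u' v]_0^1 = 0.
Weak formulation: find u (satisfying any essential BC) such that ∫_0^1 u'(x) v'(x) dx = ∫_0^1 f v dx for all v ∈ V.
Substituting f(x) = 2*x^2 - 3*x + 2, the right-hand side is ∫_0^1 (2*x^2 - 3*x + 2) v dx.


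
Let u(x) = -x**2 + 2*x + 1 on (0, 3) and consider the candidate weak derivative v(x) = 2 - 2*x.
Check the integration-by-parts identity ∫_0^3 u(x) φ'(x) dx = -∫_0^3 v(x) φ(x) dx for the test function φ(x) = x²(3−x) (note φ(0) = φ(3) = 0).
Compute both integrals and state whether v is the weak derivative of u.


LHS = 54/5, RHS = 54/5. Yes, v = u' weakly.

u(x) = -x**2 + 2*x + 1, classical derivative u'(x) = 2 - 2*x.
φ(x) = x²(3−x), so φ'(x) = 3*x*(2 - x).
Note φ(0) = φ(3) = 0, so the boundary term u·φ vanishes.
LHS = ∫_0^3 u(x) φ'(x) dx = ∫_0^3 (3*x^4 - 12*x^3 + 9*x^2 + 6*x) dx. Term by term:
  ∫_0^3 3*x^4 dx = 729/5;  ∫_0^3 -12*x^3 dx = -243;  ∫_0^3 9*x^2 dx = 81;
  ∫_0^3 6*x dx = 27.
Sum: 729/5 − 243 + 81 + 27 = 54/5.
So LHS = 54/5.
∫_0^3 v(x) φ(x) dx = ∫_0^3 (2*x^4 - 8*x^3 + 6*x^2) dx. Term by term:
  ∫_0^3 2*x^4 dx = 486/5;  ∫_0^3 -8*x^3 dx = -162;  ∫_0^3 6*x^2 dx = 54.
Sum: 486/5 − 162 + 54 = -54/5.
So RHS = -∫_0^3 v(x) φ(x) dx = 54/5.
LHS = RHS, so the identity holds for this test φ.
Moreover u is smooth here and v(x) = u'(x) = 2 - 2*x pointwise, so the identity holds for every test function. Hence v is the weak derivative of u.


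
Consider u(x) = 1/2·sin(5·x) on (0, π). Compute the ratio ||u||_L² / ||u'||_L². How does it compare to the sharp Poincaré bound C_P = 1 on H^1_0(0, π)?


||u||_L² / ||u'||_L² = 1/5 < C_P = 1.

u(x) = 1/2·sin(5·x), so u'(x) = 5*cos(5*x)/2.
Writing u(x) = A·sin(kπx/L) with A = 1/2 and k = 5, use ∫_0^L sin²(kπx/L) dx = L/2 and ∫_0^L cos²(kπx/L) dx = L/2.
u² = 1/4·sin²(5·x) and (u')² = 25/4·cos²(5·x), and each of sin², cos² integrates to L/2 = π/2 over (0, π).
∫_0^π u² dx = π/8, so ||u||_L² = sqrt(2)*sqrt(π)/4.
∫_0^π (u')² dx = 25*π/8, so ||u'||_L² = 5*sqrt(2)*sqrt(π)/4.
Ratio ||u||_L² / ||u'||_L² = 1/5.
Sharp Poincaré constant on H^1_0(0, π) is C_P = L/π = 1, achieved by sin(x).
This is the k = 5 harmonic; the ratio L/(kπ) is strictly less than C_P = L/π, consistent with the sharp inequality ||u||_L² ≤ C_P ||u'||_L².


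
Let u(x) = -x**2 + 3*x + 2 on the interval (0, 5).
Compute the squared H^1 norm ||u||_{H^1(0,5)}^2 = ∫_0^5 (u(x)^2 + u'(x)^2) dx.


||u||_{H^1}^2 = 255/2

The H^1 norm (squared) on an interval (0, L) is
  ||u||_{H^1}^2 = ∫_0^L u(x)^2 dx + ∫_0^L u'(x)^2 dx.
Compute u'(x) = 3 - 2*x.
Then u(x)^2 = x**4 - 6*x**3 + 5*x**2 + 12*x + 4 and u'(x)^2 = 4*x**2 - 12*x + 9.
Integrate each monomial from 0 to 5 using ∫_0^5 c·x^n dx = c·5^(n+1)/(n+1):
  ∫_0^5 u(x)^2 dx = ∫_0^5 (x^4 - 6*x^3 + 5*x^2 + 12*x + 4) dx. Term by term:
    ∫_0^5 x^4 dx = 625;  ∫_0^5 -6*x^3 dx = -1875/2;  ∫_0^5 5*x^2 dx = 625/3;
    ∫_0^5 12*x dx = 150;  ∫_0^5 4 dx = 20.
  Sum: 625 − 1875/2 + 625/3 + 150 + 20 = 395/6.
  ∫_0^5 u'(x)^2 dx = ∫_0^5 (4*x^2 - 12*x + 9) dx. Term by term:
    ∫_0^5 4*x^2 dx = 500/3;  ∫_0^5 -12*x dx = -150;  ∫_0^5 9 dx = 45.
  Sum: 500/3 − 150 + 45 = 185/3.
Adding: ||u||_{H^1}^2 = 395/6 + 185/3 = 255/2.


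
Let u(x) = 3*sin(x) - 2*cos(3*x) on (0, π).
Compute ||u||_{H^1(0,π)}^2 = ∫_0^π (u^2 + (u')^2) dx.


||u||_{H^1(0,π)}^2 = 29*π

u'(x) = 6*sin(3*x) + 3*cos(x).
Expand u² and (u')² and integrate term by term on (0, π), using: for integers n ≥ 1, ∫_0^π sin²(nx) dx = ∫_0^π cos²(nx) dx = π/2; for n ≠ n', ∫_0^π sin(nx)sin(n'x) dx = ∫_0^π cos(nx)cos(n'x) dx = 0; and by product-to-sum, ∫_0^π sin(nx)cos(n'x) dx = ½∫_0^π [sin((n+n')x) + sin((n−n')x)] dx, which is 0 when n+n' is even and 2n/(n²−n'²) when n+n' is odd (it need not vanish on (0, π)).
  u² squared terms: (-2)²·∫cos(3x)² dx = 4·π/2 = 2*π;  (3)²·∫sin(x)² dx = 9·π/2 = 9*π/2.
  u² cross terms: 2·(-2)·(3)·∫cos(3x)·sin(x) dx = -12·(0) = 0.
  So ∫_0^π u² dx = 2*π + 9*π/2 + 0 = 13*π/2.
  (u')² squared terms: (3)²·∫cos(x)² dx = 9·π/2 = 9*π/2;  (6)²·∫sin(3x)² dx = 36·π/2 = 18*π.
  (u')² cross terms: 2·(3)·(6)·∫cos(x)·sin(3x) dx = 36·(0) = 0.
  So ∫_0^π (u')² dx = 9*π/2 + 18*π + 0 = 45*π/2.
||u||_{H^1}^2 = (13*π/2) + (45*π/2) = 29*π.


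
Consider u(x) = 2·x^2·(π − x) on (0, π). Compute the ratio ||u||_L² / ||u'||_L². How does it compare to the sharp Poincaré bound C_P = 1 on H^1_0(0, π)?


||u||_L² / ||u'||_L² = sqrt(14)*π/14 < C_P = 1.

u(x) = 2·x^2·(π − x), so u'(x) = 2*x*(-3*x + 2*π).
u(x) = 2·x^2·(π − x) vanishes at x = 0 and x = π, so u ∈ H^1_0(0, π). Differentiate via the product rule and integrate the resulting polynomials term by term.
  ∫_0^π u² dx = ∫_0^π (4*x^6 - 8*π*x^5 + 4*π^2*x^4) dx. Term by term:
    ∫_0^π 4*x^6 dx = 4*π^7/7;  ∫_0^π -8*π*x^5 dx = -4*π^7/3;  ∫_0^π 4*π^2*x^4 dx = 4*π^7/5.
  Sum: 4*π^7/7 − 4*π^7/3 + 4*π^7/5 = 4*π^7/105.
  ∫_0^π (u')² dx = ∫_0^π (36*x^4 - 48*π*x^3 + 16*π^2*x^2) dx. Term by term:
    ∫_0^π 36*x^4 dx = 36*π^5/5;  ∫_0^π -48*π*x^3 dx = -12*π^5;  ∫_0^π 16*π^2*x^2 dx = 16*π^5/3.
  Sum: 36*π^5/5 − 12*π^5 + 16*π^5/3 = 8*π^5/15.
∫_0^π u² dx = 4*π^7/105, so ||u||_L² = 2*sqrt(105)*π^(7/2)/105.
∫_0^π (u')² dx = 8*π^5/15, so ||u'||_L² = 2*sqrt(30)*π^(5/2)/15.
Ratio ||u||_L² / ||u'||_L² = sqrt(14)*π/14.
Sharp Poincaré constant on H^1_0(0, π) is C_P = L/π = 1, achieved by sin(x).
A polynomial bump cannot attain the sharp Poincaré constant (only the first sine eigenfunction does), so the ratio is strictly less than C_P, consistent with ||u||_L² ≤ C_P ||u'||_L².


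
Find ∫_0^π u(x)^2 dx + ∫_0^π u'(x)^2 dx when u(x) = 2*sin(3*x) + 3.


||u||_{H^1(0,π)}^2 = 8 + 29*π

u'(x) = 6*cos(3*x).
Expand u² and (u')² and integrate term by term on (0, π), using: for integers n ≥ 1, ∫_0^π sin²(nx) dx = ∫_0^π cos²(nx) dx = π/2; for n ≠ n', ∫_0^π sin(nx)sin(n'x) dx = ∫_0^π cos(nx)cos(n'x) dx = 0; and by product-to-sum, ∫_0^π sin(nx)cos(n'x) dx = ½∫_0^π [sin((n+n')x) + sin((n−n')x)] dx, which is 0 when n+n' is even and 2n/(n²−n'²) when n+n' is odd (it need not vanish on (0, π)). For the constant mode: ∫_0^π 1 dx = π, ∫_0^π cos(nx) dx = 0, ∫_0^π sin(nx) dx = (1−(−1)^n)/n.
  u² squared terms: (3)²·∫1 dx = 9·π = 9*π;  (2)²·∫sin(3x)² dx = 4·π/2 = 2*π.
  u² cross terms: 2·(3)·(2)·∫1·sin(3x) dx = 12·(2/3) = 8.
  So ∫_0^π u² dx = 9*π + 2*π + 8 = 8 + 11*π.
  (u')² squared terms: (6)²·∫cos(3x)² dx = 36·π/2 = 18*π.
  So ∫_0^π (u')² dx = 18*π.
||u||_{H^1}^2 = (8 + 11*π) + (18*π) = 8 + 29*π.
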